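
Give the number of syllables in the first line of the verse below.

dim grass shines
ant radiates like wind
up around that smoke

3

The first line: dim (1), grass (1), shines (1) → 3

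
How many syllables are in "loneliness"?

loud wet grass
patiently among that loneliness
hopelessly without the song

3

"loneliness" has 3 syllables.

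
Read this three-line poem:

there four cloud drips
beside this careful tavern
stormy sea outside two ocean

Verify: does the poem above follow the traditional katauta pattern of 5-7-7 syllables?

No

Line 1: there (1), four (1), cloud (1), drips (1) → 4 (expected 5)
Line 2: beside (2), this (1), careful (2), tavern (2) → 7 ✓
Line 3: stormy (2), sea (1), outside (2), two (1), ocean (2) → 8 (expected 7)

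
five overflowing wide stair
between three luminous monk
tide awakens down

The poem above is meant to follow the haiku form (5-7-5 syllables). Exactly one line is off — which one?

Line 1: five(1) + overflowing(4) + wide(1) + stair(1) = 7 (expected 5)
Line 2: between(2) + three(1) + luminous(3) + monk(1) = 7 ✓
Line 3: tide(1) + awakens(3) + down(1) = 5 ✓

Line 1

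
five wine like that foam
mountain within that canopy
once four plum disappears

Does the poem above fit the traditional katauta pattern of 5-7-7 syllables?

Line 1: "five wine like that foam": 1+1+1+1+1 = 5 ✓
Line 2: "mountain within that canopy": 2+2+1+3 = 8 (expected 7)
Line 3: "once four plum disappears": 1+1+1+3 = 6 (expected 7)

No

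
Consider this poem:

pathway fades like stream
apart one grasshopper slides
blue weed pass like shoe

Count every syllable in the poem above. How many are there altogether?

Line 1: pathway (2), fades (1), like (1), stream (1) → 5
Line 2: apart (2), one (1), grasshopper (3), slides (1) → 7
Line 3: blue (1), weed (1), pass (1), like (1), shoe (1) → 5
Total: 5 + 7 + 5 = 17

17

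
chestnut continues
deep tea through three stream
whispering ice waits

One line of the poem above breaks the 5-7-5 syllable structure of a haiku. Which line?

The second line

Line 1: "chestnut continues": 2+3 = 5 ✓
Line 2: "deep tea through three stream": 1+1+1+1+1 = 5 (expected 7)
Line 3: "whispering ice waits": 3+1+1 = 5 ✓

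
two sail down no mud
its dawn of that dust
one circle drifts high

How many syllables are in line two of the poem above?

5

Line two: its(1) + dawn(1) + of(1) + that(1) + dust(1) = 5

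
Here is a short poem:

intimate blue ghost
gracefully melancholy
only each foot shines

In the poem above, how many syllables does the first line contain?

5

The first line: "intimate blue ghost": 3+1+1 = 5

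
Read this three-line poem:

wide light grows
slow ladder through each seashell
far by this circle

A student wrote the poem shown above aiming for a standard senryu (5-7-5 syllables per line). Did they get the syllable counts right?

No

Line 1: wide(1) + light(1) + grows(1) = 3 (expected 5)
Line 2: slow(1) + ladder(2) + through(1) + each(1) + seashell(2) = 7 ✓
Line 3: far(1) + by(1) + this(1) + circle(2) = 5 ✓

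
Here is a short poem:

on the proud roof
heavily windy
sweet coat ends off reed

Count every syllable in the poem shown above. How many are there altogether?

Line 1: on(1) + the(1) + proud(1) + roof(1) = 4
Line 2: heavily(3) + windy(2) = 5
Line 3: sweet(1) + coat(1) + ends(1) + off(1) + reed(1) = 5
Total: 4 + 5 + 5 = 14

14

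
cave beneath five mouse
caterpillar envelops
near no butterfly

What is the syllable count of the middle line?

7

The middle line: "caterpillar envelops": 4+3 = 7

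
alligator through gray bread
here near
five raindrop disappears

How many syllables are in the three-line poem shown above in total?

Line 1: alligator (4), through (1), gray (1), bread (1) → 7
Line 2: here (1), near (1) → 2
Line 3: five (1), raindrop (2), disappears (3) → 6
Total: 7 + 2 + 6 = 15

15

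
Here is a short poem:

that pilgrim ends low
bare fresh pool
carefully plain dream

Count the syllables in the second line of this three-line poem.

The second line: "bare fresh pool": 1+1+1 = 3

3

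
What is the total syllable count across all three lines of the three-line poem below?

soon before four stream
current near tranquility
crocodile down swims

Line 1: soon(1) + before(2) + four(1) + stream(1) = 5
Line 2: current(2) + near(1) + tranquility(4) = 7
Line 3: crocodile(3) + down(1) + swims(1) = 5
Total: 5 + 7 + 5 = 17

17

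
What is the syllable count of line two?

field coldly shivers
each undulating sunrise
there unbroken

7

Line two: each(1) + undulating(4) + sunrise(2) = 7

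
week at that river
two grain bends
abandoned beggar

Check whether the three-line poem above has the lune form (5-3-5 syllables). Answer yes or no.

Line 1: week(1) + at(1) + that(1) + river(2) = 5 ✓
Line 2: two(1) + grain(1) + bends(1) = 3 ✓
Line 3: abandoned(3) + beggar(2) = 5 ✓

Yes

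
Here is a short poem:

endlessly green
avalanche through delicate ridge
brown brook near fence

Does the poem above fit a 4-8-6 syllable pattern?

No

Line 1: endlessly (3), green (1) → 4 ✓
Line 2: avalanche (3), through (1), delicate (3), ridge (1) → 8 ✓
Line 3: brown (1), brook (1), near (1), fence (1) → 4 (expected 6)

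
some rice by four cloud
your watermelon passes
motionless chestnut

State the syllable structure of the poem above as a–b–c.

Line 1: "some rice by four cloud": 1+1+1+1+1 = 5
Line 2: "your watermelon passes": 1+4+2 = 7
Line 3: "motionless chestnut": 3+2 = 5

5–7–5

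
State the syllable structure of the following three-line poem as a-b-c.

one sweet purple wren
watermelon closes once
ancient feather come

Line 1: "one sweet purple wren": 1+1+2+1 = 5
Line 2: "watermelon closes once": 4+2+1 = 7
Line 3: "ancient feather come": 2+2+1 = 5

5-7-5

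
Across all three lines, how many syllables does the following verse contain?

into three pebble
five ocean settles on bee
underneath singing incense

Line 1: into(2) + three(1) + pebble(2) = 5
Line 2: five(1) + ocean(2) + settles(2) + on(1) + bee(1) = 7
Line 3: underneath(3) + singing(2) + incense(2) = 7
Total: 5 + 7 + 7 = 19

19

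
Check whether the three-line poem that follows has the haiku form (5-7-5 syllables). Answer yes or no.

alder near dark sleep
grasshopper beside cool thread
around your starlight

Yes

Line 1: alder(2) + near(1) + dark(1) + sleep(1) = 5 ✓
Line 2: grasshopper(3) + beside(2) + cool(1) + thread(1) = 7 ✓
Line 3: around(2) + your(1) + starlight(2) = 5 ✓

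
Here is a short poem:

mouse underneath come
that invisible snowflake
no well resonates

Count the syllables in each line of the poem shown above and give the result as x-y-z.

Line 1: mouse (1), underneath (3), come (1) → 5
Line 2: that (1), invisible (4), snowflake (2) → 7
Line 3: no (1), well (1), resonates (3) → 5

5-7-5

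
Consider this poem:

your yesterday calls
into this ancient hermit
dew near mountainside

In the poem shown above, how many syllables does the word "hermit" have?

"hermit" has 2 syllables.

2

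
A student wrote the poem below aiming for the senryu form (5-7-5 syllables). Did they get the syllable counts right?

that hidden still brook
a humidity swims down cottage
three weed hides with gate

Line 1: that (1), hidden (2), still (1), brook (1) → 5 ✓
Line 2: a (1), humidity (4), swims (1), down (1), cottage (2) → 9 (expected 7)
Line 3: three (1), weed (1), hides (1), with (1), gate (1) → 5 ✓

No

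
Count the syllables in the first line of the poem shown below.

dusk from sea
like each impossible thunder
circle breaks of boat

3

The first line: dusk (1), from (1), sea (1) → 3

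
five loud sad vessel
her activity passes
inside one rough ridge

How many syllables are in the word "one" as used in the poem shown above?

1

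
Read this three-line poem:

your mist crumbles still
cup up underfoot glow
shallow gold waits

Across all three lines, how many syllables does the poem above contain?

15

Line 1: your(1) + mist(1) + crumbles(2) + still(1) = 5
Line 2: cup(1) + up(1) + underfoot(3) + glow(1) = 6
Line 3: shallow(2) + gold(1) + waits(1) = 4
Total: 5 + 6 + 4 = 15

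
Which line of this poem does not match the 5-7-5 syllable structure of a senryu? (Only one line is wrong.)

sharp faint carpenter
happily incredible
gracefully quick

The third line

Line 1: sharp(1) + faint(1) + carpenter(3) = 5 ✓
Line 2: happily(3) + incredible(4) = 7 ✓
Line 3: gracefully(3) + quick(1) = 4 (expected 5)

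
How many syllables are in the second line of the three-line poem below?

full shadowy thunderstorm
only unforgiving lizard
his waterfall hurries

8

The second line: only (2), unforgiving (4), lizard (2) → 8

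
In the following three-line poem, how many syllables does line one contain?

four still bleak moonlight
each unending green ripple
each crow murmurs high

5

Line one: "four still bleak moonlight": 1+1+1+2 = 5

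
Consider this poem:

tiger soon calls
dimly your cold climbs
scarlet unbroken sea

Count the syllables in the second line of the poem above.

5

The second line: "dimly your cold climbs": 2+1+1+1 = 5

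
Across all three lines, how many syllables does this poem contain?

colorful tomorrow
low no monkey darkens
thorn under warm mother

18

Line 1: colorful (3), tomorrow (3) → 6
Line 2: low (1), no (1), monkey (2), darkens (2) → 6
Line 3: thorn (1), under (2), warm (1), mother (2) → 6
Total: 6 + 6 + 6 = 18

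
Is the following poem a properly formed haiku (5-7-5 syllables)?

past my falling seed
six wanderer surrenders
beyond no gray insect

Line 1: past(1) + my(1) + falling(2) + seed(1) = 5 ✓
Line 2: six(1) + wanderer(3) + surrenders(3) = 7 ✓
Line 3: beyond(2) + no(1) + gray(1) + insect(2) = 6 (expected 5)

No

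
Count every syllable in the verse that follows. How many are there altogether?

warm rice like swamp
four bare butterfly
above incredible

Line 1: warm (1), rice (1), like (1), swamp (1) → 4
Line 2: four (1), bare (1), butterfly (3) → 5
Line 3: above (2), incredible (4) → 6
Total: 4 + 5 + 6 = 15

15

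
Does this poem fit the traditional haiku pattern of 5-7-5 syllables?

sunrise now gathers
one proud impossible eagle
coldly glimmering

Line 1: sunrise (2), now (1), gathers (2) → 5 ✓
Line 2: one (1), proud (1), impossible (4), eagle (2) → 8 (expected 7)
Line 3: coldly (2), glimmering (3) → 5 ✓

No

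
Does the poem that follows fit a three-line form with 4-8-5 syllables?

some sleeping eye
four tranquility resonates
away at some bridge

Line 1: some(1) + sleeping(2) + eye(1) = 4 ✓
Line 2: four(1) + tranquility(4) + resonates(3) = 8 ✓
Line 3: away(2) + at(1) + some(1) + bridge(1) = 5 ✓

Yes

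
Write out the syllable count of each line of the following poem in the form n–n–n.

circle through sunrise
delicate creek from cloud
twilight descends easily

5–6–7

Line 1: circle(2) + through(1) + sunrise(2) = 5
Line 2: delicate(3) + creek(1) + from(1) + cloud(1) = 6
Line 3: twilight(2) + descends(2) + easily(3) = 7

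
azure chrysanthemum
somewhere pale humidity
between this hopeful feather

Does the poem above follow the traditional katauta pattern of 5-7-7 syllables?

Line 1: azure (2), chrysanthemum (4) → 6 (expected 5)
Line 2: somewhere (2), pale (1), humidity (4) → 7 ✓
Line 3: between (2), this (1), hopeful (2), feather (2) → 7 ✓

No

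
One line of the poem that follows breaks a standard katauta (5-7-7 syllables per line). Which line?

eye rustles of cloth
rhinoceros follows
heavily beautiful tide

Line 1: "eye rustles of cloth": 1+2+1+1 = 5 ✓
Line 2: "rhinoceros follows": 4+2 = 6 (expected 7)
Line 3: "heavily beautiful tide": 3+3+1 = 7 ✓

The second line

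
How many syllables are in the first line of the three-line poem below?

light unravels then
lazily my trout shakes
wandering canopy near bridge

5

The first line: light(1) + unravels(3) + then(1) = 5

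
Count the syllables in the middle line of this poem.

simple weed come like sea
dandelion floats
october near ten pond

5

The middle line: "dandelion floats": 4+1 = 5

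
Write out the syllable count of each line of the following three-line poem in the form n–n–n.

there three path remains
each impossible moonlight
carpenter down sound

Line 1: "there three path remains": 1+1+1+2 = 5
Line 2: "each impossible moonlight": 1+4+2 = 7
Line 3: "carpenter down sound": 3+1+1 = 5

5–7–5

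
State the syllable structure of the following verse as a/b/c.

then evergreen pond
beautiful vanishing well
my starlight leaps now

Line 1: then(1) + evergreen(3) + pond(1) = 5
Line 2: beautiful(3) + vanishing(3) + well(1) = 7
Line 3: my(1) + starlight(2) + leaps(1) + now(1) = 5

5/7/5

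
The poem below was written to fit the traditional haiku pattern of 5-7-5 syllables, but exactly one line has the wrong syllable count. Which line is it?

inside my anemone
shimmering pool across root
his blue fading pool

Line 1: inside(2) + my(1) + anemone(4) = 7 (expected 5)
Line 2: shimmering(3) + pool(1) + across(2) + root(1) = 7 ✓
Line 3: his(1) + blue(1) + fading(2) + pool(1) = 5 ✓

Line 1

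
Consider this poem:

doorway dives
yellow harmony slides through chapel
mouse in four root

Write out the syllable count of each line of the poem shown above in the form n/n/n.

Line 1: doorway(2) + dives(1) = 3
Line 2: yellow(2) + harmony(3) + slides(1) + through(1) + chapel(2) = 9
Line 3: mouse(1) + in(1) + four(1) + root(1) = 4

3/9/4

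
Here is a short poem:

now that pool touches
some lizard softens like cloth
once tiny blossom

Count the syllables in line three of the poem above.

5

Line three: "once tiny blossom": 1+2+2 = 5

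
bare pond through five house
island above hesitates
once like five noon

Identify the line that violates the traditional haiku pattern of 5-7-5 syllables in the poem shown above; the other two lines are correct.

Line 3

Line 1: "bare pond through five house": 1+1+1+1+1 = 5 ✓
Line 2: "island above hesitates": 2+2+3 = 7 ✓
Line 3: "once like five noon": 1+1+1+1 = 4 (expected 5)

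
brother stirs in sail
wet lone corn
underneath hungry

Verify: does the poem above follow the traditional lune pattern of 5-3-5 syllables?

Line 1: brother (2), stirs (1), in (1), sail (1) → 5 ✓
Line 2: wet (1), lone (1), corn (1) → 3 ✓
Line 3: underneath (3), hungry (2) → 5 ✓

Yes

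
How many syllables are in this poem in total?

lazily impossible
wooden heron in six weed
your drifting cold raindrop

Line 1: lazily(3) + impossible(4) = 7
Line 2: wooden(2) + heron(2) + in(1) + six(1) + weed(1) = 7
Line 3: your(1) + drifting(2) + cold(1) + raindrop(2) = 6
Total: 7 + 7 + 6 = 20

20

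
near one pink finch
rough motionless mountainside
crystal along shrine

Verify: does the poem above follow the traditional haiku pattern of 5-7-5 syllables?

No

Line 1: "near one pink finch": 1+1+1+1 = 4 (expected 5)
Line 2: "rough motionless mountainside": 1+3+3 = 7 ✓
Line 3: "crystal along shrine": 2+2+1 = 5 ✓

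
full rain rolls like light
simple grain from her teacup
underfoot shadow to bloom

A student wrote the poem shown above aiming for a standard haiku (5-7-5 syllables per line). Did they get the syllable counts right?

Line 1: full (1), rain (1), rolls (1), like (1), light (1) → 5 ✓
Line 2: simple (2), grain (1), from (1), her (1), teacup (2) → 7 ✓
Line 3: underfoot (3), shadow (2), to (1), bloom (1) → 7 (expected 5)

No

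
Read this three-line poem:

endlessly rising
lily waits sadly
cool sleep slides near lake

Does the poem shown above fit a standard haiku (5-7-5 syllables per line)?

Line 1: endlessly(3) + rising(2) = 5 ✓
Line 2: lily(2) + waits(1) + sadly(2) = 5 (expected 7)
Line 3: cool(1) + sleep(1) + slides(1) + near(1) + lake(1) = 5 ✓

No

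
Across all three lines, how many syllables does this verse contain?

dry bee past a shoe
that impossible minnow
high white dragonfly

Line 1: "dry bee past a shoe": 1+1+1+1+1 = 5
Line 2: "that impossible minnow": 1+4+2 = 7
Line 3: "high white dragonfly": 1+1+3 = 5
Total: 5 + 7 + 5 = 17

17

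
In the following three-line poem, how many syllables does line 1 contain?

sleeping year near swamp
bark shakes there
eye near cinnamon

Line 1: sleeping (2), year (1), near (1), swamp (1) → 5

5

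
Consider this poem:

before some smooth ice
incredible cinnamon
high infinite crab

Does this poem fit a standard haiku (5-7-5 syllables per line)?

Line 1: "before some smooth ice": 2+1+1+1 = 5 ✓
Line 2: "incredible cinnamon": 4+3 = 7 ✓
Line 3: "high infinite crab": 1+3+1 = 5 ✓

Yes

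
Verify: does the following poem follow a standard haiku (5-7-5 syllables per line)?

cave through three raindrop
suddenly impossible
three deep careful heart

Line 1: cave(1) + through(1) + three(1) + raindrop(2) = 5 ✓
Line 2: suddenly(3) + impossible(4) = 7 ✓
Line 3: three(1) + deep(1) + careful(2) + heart(1) = 5 ✓

Yes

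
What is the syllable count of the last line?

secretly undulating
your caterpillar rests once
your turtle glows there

5

The last line: your(1) + turtle(2) + glows(1) + there(1) = 5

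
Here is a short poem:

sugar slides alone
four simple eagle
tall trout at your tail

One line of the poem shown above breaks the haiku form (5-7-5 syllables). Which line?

Line 2

Line 1: sugar (2), slides (1), alone (2) → 5 ✓
Line 2: four (1), simple (2), eagle (2) → 5 (expected 7)
Line 3: tall (1), trout (1), at (1), your (1), tail (1) → 5 ✓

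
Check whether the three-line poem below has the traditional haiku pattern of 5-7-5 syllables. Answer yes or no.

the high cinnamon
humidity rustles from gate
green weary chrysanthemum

No

Line 1: "the high cinnamon": 1+1+3 = 5 ✓
Line 2: "humidity rustles from gate": 4+2+1+1 = 8 (expected 7)
Line 3: "green weary chrysanthemum": 1+2+4 = 7 (expected 5)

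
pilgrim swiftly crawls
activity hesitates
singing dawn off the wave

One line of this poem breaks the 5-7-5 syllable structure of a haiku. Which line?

Line 1: pilgrim (2), swiftly (2), crawls (1) → 5 ✓
Line 2: activity (4), hesitates (3) → 7 ✓
Line 3: singing (2), dawn (1), off (1), the (1), wave (1) → 6 (expected 5)

Line 3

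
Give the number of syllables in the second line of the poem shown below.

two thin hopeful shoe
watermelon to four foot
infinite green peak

The second line: "watermelon to four foot": 4+1+1+1 = 7

7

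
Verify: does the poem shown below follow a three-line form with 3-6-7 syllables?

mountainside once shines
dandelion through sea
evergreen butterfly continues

Line 1: mountainside (3), once (1), shines (1) → 5 (expected 3)
Line 2: dandelion (4), through (1), sea (1) → 6 ✓
Line 3: evergreen (3), butterfly (3), continues (3) → 9 (expected 7)

No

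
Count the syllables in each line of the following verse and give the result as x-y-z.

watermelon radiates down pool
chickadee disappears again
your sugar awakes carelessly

9-8-8

Line 1: watermelon (4), radiates (3), down (1), pool (1) → 9
Line 2: chickadee (3), disappears (3), again (2) → 8
Line 3: your (1), sugar (2), awakes (2), carelessly (3) → 8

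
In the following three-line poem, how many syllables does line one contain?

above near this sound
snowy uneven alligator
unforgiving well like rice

5

Line one: "above near this sound": 2+1+1+1 = 5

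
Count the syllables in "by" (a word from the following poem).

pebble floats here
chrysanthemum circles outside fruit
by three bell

1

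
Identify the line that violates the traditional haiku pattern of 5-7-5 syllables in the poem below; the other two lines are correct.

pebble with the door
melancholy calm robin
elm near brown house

Line 1: "pebble with the door": 2+1+1+1 = 5 ✓
Line 2: "melancholy calm robin": 4+1+2 = 7 ✓
Line 3: "elm near brown house": 1+1+1+1 = 4 (expected 5)

The third line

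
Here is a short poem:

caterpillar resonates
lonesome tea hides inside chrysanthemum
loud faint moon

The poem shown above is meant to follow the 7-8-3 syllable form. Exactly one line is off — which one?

Line 2

Line 1: "caterpillar resonates": 4+3 = 7 ✓
Line 2: "lonesome tea hides inside chrysanthemum": 2+1+1+2+4 = 10 (expected 8)
Line 3: "loud faint moon": 1+1+1 = 3 ✓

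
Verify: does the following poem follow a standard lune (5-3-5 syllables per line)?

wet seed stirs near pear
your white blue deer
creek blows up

Line 1: "wet seed stirs near pear": 1+1+1+1+1 = 5 ✓
Line 2: "your white blue deer": 1+1+1+1 = 4 (expected 3)
Line 3: "creek blows up": 1+1+1 = 3 (expected 5)

No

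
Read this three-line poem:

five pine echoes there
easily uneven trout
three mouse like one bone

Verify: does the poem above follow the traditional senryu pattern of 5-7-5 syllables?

Yes

Line 1: five(1) + pine(1) + echoes(2) + there(1) = 5 ✓
Line 2: easily(3) + uneven(3) + trout(1) = 7 ✓
Line 3: three(1) + mouse(1) + like(1) + one(1) + bone(1) = 5 ✓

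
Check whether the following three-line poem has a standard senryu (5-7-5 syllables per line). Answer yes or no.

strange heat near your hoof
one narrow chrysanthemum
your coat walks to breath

Yes

Line 1: strange(1) + heat(1) + near(1) + your(1) + hoof(1) = 5 ✓
Line 2: one(1) + narrow(2) + chrysanthemum(4) = 7 ✓
Line 3: your(1) + coat(1) + walks(1) + to(1) + breath(1) = 5 ✓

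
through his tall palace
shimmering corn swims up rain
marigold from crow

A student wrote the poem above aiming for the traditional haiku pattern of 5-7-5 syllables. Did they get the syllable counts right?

Yes

Line 1: through (1), his (1), tall (1), palace (2) → 5 ✓
Line 2: shimmering (3), corn (1), swims (1), up (1), rain (1) → 7 ✓
Line 3: marigold (3), from (1), crow (1) → 5 ✓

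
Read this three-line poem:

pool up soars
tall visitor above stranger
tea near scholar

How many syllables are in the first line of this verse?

3

The first line: pool(1) + up(1) + soars(1) = 3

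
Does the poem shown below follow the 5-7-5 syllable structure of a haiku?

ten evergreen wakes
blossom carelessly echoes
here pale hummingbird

Yes

Line 1: ten (1), evergreen (3), wakes (1) → 5 ✓
Line 2: blossom (2), carelessly (3), echoes (2) → 7 ✓
Line 3: here (1), pale (1), hummingbird (3) → 5 ✓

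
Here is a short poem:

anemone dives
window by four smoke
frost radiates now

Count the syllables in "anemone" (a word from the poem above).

4

"anemone" has 4 syllables.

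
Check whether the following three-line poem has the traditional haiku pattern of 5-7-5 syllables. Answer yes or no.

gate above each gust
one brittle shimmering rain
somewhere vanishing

Line 1: gate (1), above (2), each (1), gust (1) → 5 ✓
Line 2: one (1), brittle (2), shimmering (3), rain (1) → 7 ✓
Line 3: somewhere (2), vanishing (3) → 5 ✓

Yes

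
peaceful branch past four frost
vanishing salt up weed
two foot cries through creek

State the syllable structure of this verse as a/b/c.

Line 1: peaceful(2) + branch(1) + past(1) + four(1) + frost(1) = 6
Line 2: vanishing(3) + salt(1) + up(1) + weed(1) = 6
Line 3: two(1) + foot(1) + cries(1) + through(1) + creek(1) = 5

6/6/5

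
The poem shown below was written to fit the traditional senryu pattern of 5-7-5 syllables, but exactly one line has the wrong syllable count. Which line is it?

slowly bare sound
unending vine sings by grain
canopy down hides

Line 1

Line 1: "slowly bare sound": 2+1+1 = 4 (expected 5)
Line 2: "unending vine sings by grain": 3+1+1+1+1 = 7 ✓
Line 3: "canopy down hides": 3+1+1 = 5 ✓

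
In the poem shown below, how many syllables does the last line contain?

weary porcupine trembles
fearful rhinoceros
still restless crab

4

The last line: still (1), restless (2), crab (1) → 4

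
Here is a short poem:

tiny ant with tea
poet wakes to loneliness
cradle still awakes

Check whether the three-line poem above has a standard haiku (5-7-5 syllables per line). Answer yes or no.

Yes

Line 1: tiny (2), ant (1), with (1), tea (1) → 5 ✓
Line 2: poet (2), wakes (1), to (1), loneliness (3) → 7 ✓
Line 3: cradle (2), still (1), awakes (2) → 5 ✓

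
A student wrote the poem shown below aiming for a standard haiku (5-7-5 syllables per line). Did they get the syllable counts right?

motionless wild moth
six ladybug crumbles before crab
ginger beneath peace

Line 1: motionless(3) + wild(1) + moth(1) = 5 ✓
Line 2: six(1) + ladybug(3) + crumbles(2) + before(2) + crab(1) = 9 (expected 7)
Line 3: ginger(2) + beneath(2) + peace(1) = 5 ✓

No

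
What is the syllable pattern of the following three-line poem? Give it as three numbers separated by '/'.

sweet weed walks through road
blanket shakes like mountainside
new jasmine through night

Line 1: sweet(1) + weed(1) + walks(1) + through(1) + road(1) = 5
Line 2: blanket(2) + shakes(1) + like(1) + mountainside(3) = 7
Line 3: new(1) + jasmine(2) + through(1) + night(1) = 5

5/7/5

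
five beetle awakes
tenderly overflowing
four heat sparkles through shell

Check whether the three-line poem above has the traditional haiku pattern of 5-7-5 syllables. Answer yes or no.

No

Line 1: "five beetle awakes": 1+2+2 = 5 ✓
Line 2: "tenderly overflowing": 3+4 = 7 ✓
Line 3: "four heat sparkles through shell": 1+1+2+1+1 = 6 (expected 5)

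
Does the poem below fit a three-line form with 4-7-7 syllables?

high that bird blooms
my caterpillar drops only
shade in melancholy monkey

Line 1: high(1) + that(1) + bird(1) + blooms(1) = 4 ✓
Line 2: my(1) + caterpillar(4) + drops(1) + only(2) = 8 (expected 7)
Line 3: shade(1) + in(1) + melancholy(4) + monkey(2) = 8 (expected 7)

No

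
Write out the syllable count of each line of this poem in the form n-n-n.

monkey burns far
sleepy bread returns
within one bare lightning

Line 1: monkey (2), burns (1), far (1) → 4
Line 2: sleepy (2), bread (1), returns (2) → 5
Line 3: within (2), one (1), bare (1), lightning (2) → 6

4-5-6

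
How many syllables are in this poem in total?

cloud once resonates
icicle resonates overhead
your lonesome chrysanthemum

21

Line 1: cloud (1), once (1), resonates (3) → 5
Line 2: icicle (3), resonates (3), overhead (3) → 9
Line 3: your (1), lonesome (2), chrysanthemum (4) → 7
Total: 5 + 9 + 7 = 21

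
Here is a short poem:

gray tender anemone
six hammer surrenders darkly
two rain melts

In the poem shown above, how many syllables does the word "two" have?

1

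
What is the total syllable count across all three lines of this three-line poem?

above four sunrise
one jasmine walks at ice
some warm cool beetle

16

Line 1: above(2) + four(1) + sunrise(2) = 5
Line 2: one(1) + jasmine(2) + walks(1) + at(1) + ice(1) = 6
Line 3: some(1) + warm(1) + cool(1) + beetle(2) = 5
Total: 5 + 6 + 5 = 16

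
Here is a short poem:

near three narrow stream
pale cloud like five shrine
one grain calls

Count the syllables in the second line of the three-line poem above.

The second line: pale (1), cloud (1), like (1), five (1), shrine (1) → 5

5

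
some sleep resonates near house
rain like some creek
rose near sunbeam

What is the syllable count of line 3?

Line 3: rose(1) + near(1) + sunbeam(2) = 4

4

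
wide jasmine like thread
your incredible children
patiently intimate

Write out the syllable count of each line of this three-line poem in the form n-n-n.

5-7-6

Line 1: "wide jasmine like thread": 1+2+1+1 = 5
Line 2: "your incredible children": 1+4+2 = 7
Line 3: "patiently intimate": 3+3 = 6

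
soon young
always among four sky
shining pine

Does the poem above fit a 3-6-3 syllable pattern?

No

Line 1: "soon young": 1+1 = 2 (expected 3)
Line 2: "always among four sky": 2+2+1+1 = 6 ✓
Line 3: "shining pine": 2+1 = 3 ✓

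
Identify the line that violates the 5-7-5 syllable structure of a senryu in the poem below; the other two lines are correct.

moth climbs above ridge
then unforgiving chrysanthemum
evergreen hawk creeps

Line 1: moth (1), climbs (1), above (2), ridge (1) → 5 ✓
Line 2: then (1), unforgiving (4), chrysanthemum (4) → 9 (expected 7)
Line 3: evergreen (3), hawk (1), creeps (1) → 5 ✓

The second line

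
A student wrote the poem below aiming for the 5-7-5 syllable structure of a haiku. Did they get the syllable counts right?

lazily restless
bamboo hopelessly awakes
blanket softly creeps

Yes

Line 1: lazily(3) + restless(2) = 5 ✓
Line 2: bamboo(2) + hopelessly(3) + awakes(2) = 7 ✓
Line 3: blanket(2) + softly(2) + creeps(1) = 5 ✓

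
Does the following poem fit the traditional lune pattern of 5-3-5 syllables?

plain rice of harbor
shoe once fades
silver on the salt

Yes

Line 1: "plain rice of harbor": 1+1+1+2 = 5 ✓
Line 2: "shoe once fades": 1+1+1 = 3 ✓
Line 3: "silver on the salt": 2+1+1+1 = 5 ✓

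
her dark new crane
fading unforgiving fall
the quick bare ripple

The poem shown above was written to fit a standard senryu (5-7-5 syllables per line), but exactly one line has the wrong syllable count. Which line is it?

The first line

Line 1: her(1) + dark(1) + new(1) + crane(1) = 4 (expected 5)
Line 2: fading(2) + unforgiving(4) + fall(1) = 7 ✓
Line 3: the(1) + quick(1) + bare(1) + ripple(2) = 5 ✓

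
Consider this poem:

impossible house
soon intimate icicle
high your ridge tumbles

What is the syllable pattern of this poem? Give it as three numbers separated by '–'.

Line 1: impossible(4) + house(1) = 5
Line 2: soon(1) + intimate(3) + icicle(3) = 7
Line 3: high(1) + your(1) + ridge(1) + tumbles(2) = 5

5–7–5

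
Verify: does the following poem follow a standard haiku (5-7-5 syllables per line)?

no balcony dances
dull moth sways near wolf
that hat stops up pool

Line 1: no(1) + balcony(3) + dances(2) = 6 (expected 5)
Line 2: dull(1) + moth(1) + sways(1) + near(1) + wolf(1) = 5 (expected 7)
Line 3: that(1) + hat(1) + stops(1) + up(1) + pool(1) = 5 ✓

No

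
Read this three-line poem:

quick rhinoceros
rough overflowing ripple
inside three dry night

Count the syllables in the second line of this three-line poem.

The second line: "rough overflowing ripple": 1+4+2 = 7

7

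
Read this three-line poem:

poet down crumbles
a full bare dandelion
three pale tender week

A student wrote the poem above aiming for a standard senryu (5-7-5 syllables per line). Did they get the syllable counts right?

Line 1: poet(2) + down(1) + crumbles(2) = 5 ✓
Line 2: a(1) + full(1) + bare(1) + dandelion(4) = 7 ✓
Line 3: three(1) + pale(1) + tender(2) + week(1) = 5 ✓

Yes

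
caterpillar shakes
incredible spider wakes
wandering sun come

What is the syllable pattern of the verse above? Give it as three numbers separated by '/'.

Line 1: caterpillar (4), shakes (1) → 5
Line 2: incredible (4), spider (2), wakes (1) → 7
Line 3: wandering (3), sun (1), come (1) → 5

5/7/5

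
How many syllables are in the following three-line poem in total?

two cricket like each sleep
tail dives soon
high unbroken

Line 1: two(1) + cricket(2) + like(1) + each(1) + sleep(1) = 6
Line 2: tail(1) + dives(1) + soon(1) = 3
Line 3: high(1) + unbroken(3) = 4
Total: 6 + 3 + 4 = 13

13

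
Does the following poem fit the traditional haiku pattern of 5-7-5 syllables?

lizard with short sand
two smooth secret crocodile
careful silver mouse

Yes

Line 1: lizard(2) + with(1) + short(1) + sand(1) = 5 ✓
Line 2: two(1) + smooth(1) + secret(2) + crocodile(3) = 7 ✓
Line 3: careful(2) + silver(2) + mouse(1) = 5 ✓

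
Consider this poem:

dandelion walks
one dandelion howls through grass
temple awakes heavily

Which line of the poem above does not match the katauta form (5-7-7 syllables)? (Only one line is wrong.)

Line 1: dandelion (4), walks (1) → 5 ✓
Line 2: one (1), dandelion (4), howls (1), through (1), grass (1) → 8 (expected 7)
Line 3: temple (2), awakes (2), heavily (3) → 7 ✓

The second line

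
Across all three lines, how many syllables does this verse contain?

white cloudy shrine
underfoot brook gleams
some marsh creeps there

Line 1: white(1) + cloudy(2) + shrine(1) = 4
Line 2: underfoot(3) + brook(1) + gleams(1) = 5
Line 3: some(1) + marsh(1) + creeps(1) + there(1) = 4
Total: 4 + 5 + 4 = 13

13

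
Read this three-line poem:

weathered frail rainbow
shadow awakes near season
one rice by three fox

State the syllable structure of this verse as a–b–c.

Line 1: weathered(2) + frail(1) + rainbow(2) = 5
Line 2: shadow(2) + awakes(2) + near(1) + season(2) = 7
Line 3: one(1) + rice(1) + by(1) + three(1) + fox(1) = 5

5–7–5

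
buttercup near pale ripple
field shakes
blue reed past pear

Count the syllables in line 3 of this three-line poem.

4

Line 3: "blue reed past pear": 1+1+1+1 = 4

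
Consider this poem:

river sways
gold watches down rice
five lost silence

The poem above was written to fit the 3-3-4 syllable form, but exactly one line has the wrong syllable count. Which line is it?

The second line

Line 1: river (2), sways (1) → 3 ✓
Line 2: gold (1), watches (2), down (1), rice (1) → 5 (expected 3)
Line 3: five (1), lost (1), silence (2) → 4 ✓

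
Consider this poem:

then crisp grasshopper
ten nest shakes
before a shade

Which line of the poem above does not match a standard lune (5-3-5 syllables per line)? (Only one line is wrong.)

Line 1: then(1) + crisp(1) + grasshopper(3) = 5 ✓
Line 2: ten(1) + nest(1) + shakes(1) = 3 ✓
Line 3: before(2) + a(1) + shade(1) = 4 (expected 5)

The third line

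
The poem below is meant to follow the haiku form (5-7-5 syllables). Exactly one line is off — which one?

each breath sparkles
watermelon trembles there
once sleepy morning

The first line

Line 1: "each breath sparkles": 1+1+2 = 4 (expected 5)
Line 2: "watermelon trembles there": 4+2+1 = 7 ✓
Line 3: "once sleepy morning": 1+2+2 = 5 ✓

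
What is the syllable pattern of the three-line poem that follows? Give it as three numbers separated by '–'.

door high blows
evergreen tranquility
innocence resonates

Line 1: door(1) + high(1) + blows(1) = 3
Line 2: evergreen(3) + tranquility(4) = 7
Line 3: innocence(3) + resonates(3) = 6

3–7–6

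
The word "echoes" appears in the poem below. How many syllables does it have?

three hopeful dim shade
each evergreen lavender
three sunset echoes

2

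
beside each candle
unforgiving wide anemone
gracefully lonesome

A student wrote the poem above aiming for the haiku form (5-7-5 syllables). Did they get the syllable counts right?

Line 1: beside (2), each (1), candle (2) → 5 ✓
Line 2: unforgiving (4), wide (1), anemone (4) → 9 (expected 7)
Line 3: gracefully (3), lonesome (2) → 5 ✓

No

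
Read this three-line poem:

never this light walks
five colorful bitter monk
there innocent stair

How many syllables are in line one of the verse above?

5

Line one: never (2), this (1), light (1), walks (1) → 5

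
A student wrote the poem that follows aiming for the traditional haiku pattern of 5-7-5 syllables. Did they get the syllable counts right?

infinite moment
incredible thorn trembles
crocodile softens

Yes

Line 1: infinite (3), moment (2) → 5 ✓
Line 2: incredible (4), thorn (1), trembles (2) → 7 ✓
Line 3: crocodile (3), softens (2) → 5 ✓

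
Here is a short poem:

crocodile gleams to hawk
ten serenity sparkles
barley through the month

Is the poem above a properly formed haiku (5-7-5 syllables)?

No

Line 1: crocodile (3), gleams (1), to (1), hawk (1) → 6 (expected 5)
Line 2: ten (1), serenity (4), sparkles (2) → 7 ✓
Line 3: barley (2), through (1), the (1), month (1) → 5 ✓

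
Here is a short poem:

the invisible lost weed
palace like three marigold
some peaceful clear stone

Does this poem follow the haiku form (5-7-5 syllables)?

No

Line 1: the (1), invisible (4), lost (1), weed (1) → 7 (expected 5)
Line 2: palace (2), like (1), three (1), marigold (3) → 7 ✓
Line 3: some (1), peaceful (2), clear (1), stone (1) → 5 ✓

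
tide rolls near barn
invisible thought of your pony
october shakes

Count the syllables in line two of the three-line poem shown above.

Line two: "invisible thought of your pony": 4+1+1+1+2 = 9

9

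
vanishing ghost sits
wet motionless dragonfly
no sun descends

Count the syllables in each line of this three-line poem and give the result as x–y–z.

5–7–4

Line 1: vanishing(3) + ghost(1) + sits(1) = 5
Line 2: wet(1) + motionless(3) + dragonfly(3) = 7
Line 3: no(1) + sun(1) + descends(2) = 4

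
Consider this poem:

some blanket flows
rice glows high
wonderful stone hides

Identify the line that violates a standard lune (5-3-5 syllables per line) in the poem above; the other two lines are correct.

Line 1

Line 1: some (1), blanket (2), flows (1) → 4 (expected 5)
Line 2: rice (1), glows (1), high (1) → 3 ✓
Line 3: wonderful (3), stone (1), hides (1) → 5 ✓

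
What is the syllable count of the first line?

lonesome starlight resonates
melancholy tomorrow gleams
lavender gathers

The first line: lonesome (2), starlight (2), resonates (3) → 7

7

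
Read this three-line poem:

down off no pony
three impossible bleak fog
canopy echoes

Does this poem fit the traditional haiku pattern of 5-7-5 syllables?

Yes

Line 1: down(1) + off(1) + no(1) + pony(2) = 5 ✓
Line 2: three(1) + impossible(4) + bleak(1) + fog(1) = 7 ✓
Line 3: canopy(3) + echoes(2) = 5 ✓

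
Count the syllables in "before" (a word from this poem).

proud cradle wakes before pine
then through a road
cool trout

2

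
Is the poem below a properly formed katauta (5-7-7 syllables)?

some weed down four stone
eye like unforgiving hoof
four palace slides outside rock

Line 1: some (1), weed (1), down (1), four (1), stone (1) → 5 ✓
Line 2: eye (1), like (1), unforgiving (4), hoof (1) → 7 ✓
Line 3: four (1), palace (2), slides (1), outside (2), rock (1) → 7 ✓

Yes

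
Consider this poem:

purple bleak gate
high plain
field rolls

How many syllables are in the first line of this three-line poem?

The first line: purple (2), bleak (1), gate (1) → 4

4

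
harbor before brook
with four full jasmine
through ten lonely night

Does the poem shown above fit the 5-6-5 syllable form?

Line 1: harbor (2), before (2), brook (1) → 5 ✓
Line 2: with (1), four (1), full (1), jasmine (2) → 5 (expected 6)
Line 3: through (1), ten (1), lonely (2), night (1) → 5 ✓

No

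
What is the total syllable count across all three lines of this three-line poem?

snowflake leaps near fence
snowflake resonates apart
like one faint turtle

Line 1: snowflake (2), leaps (1), near (1), fence (1) → 5
Line 2: snowflake (2), resonates (3), apart (2) → 7
Line 3: like (1), one (1), faint (1), turtle (2) → 5
Total: 5 + 7 + 5 = 17

17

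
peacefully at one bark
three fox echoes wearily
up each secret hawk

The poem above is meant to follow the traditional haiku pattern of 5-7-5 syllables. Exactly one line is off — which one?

Line 1: "peacefully at one bark": 3+1+1+1 = 6 (expected 5)
Line 2: "three fox echoes wearily": 1+1+2+3 = 7 ✓
Line 3: "up each secret hawk": 1+1+2+1 = 5 ✓

Line 1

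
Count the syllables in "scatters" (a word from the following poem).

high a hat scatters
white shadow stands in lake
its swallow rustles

2

"scatters" has 2 syllables.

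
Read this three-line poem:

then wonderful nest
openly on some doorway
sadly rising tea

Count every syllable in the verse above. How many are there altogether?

17

Line 1: then(1) + wonderful(3) + nest(1) = 5
Line 2: openly(3) + on(1) + some(1) + doorway(2) = 7
Line 3: sadly(2) + rising(2) + tea(1) = 5
Total: 5 + 7 + 5 = 17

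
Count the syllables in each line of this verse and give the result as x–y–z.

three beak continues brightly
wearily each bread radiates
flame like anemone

7–8–6

Line 1: "three beak continues brightly": 1+1+3+2 = 7
Line 2: "wearily each bread radiates": 3+1+1+3 = 8
Line 3: "flame like anemone": 1+1+4 = 6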